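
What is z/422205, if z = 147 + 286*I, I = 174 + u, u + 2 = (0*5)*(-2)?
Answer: 49339/422205 ≈ 0.11686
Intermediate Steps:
u = -2 (u = -2 + (0*5)*(-2) = -2 + 0*(-2) = -2 + 0 = -2)
I = 172 (I = 174 - 2 = 172)
z = 49339 (z = 147 + 286*172 = 147 + 49192 = 49339)
z/422205 = 49339/422205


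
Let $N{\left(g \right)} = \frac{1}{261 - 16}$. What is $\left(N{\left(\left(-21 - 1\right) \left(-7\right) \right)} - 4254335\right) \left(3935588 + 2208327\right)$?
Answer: $- \frac{1280775357225942}{49} \approx -2.6138 \cdot 10^{13}$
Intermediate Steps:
$N{\left(g \right)} = \frac{1}{245}$
$\left(N{\left(\left(-21 - 1\right) \left(-7\right) \right)} - 4254335\right) \left(3935588 + 2208327\right) = \left(\frac{1}{245} - 4254335\right) \left(3935588 + 2208327\right) = \left(- \frac{1042312074}{245}\right) 6143915 = - \frac{1280775357225942}{49}$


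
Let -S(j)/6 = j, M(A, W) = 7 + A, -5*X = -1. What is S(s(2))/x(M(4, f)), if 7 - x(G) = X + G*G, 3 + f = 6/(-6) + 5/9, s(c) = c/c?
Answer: 30/571 ≈ 0.052539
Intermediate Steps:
X = ⅕ (X = -⅕*(-1) = ⅕ ≈ 0.20000)
s(c) = 1
f = -31/9 (f = -3 + (6/(-6) + 5/9) = -3 + (6*(-⅙) + 5*(⅑)) = -3 + (-1 + 5/9) = -3 - 4/9 = -31/9 ≈ -3.4444)
S(j) = -6*j
x(G) = 34/5 - G² (x(G) = 7 - (⅕ + G*G) = 7 - (⅕ + G²) = 7 + (-⅕ - G²) = 34/5 - G²)
S(s(2))/x(M(4, f)) = (-6*1)/(34/5 - (7 + 4)²) = -6/(34/5 - 1*11²) = -6/(34/5 - 1*121) = -6/(34/5 - 121) = -6/(-571/5) = -6*(-5/571) = 30/571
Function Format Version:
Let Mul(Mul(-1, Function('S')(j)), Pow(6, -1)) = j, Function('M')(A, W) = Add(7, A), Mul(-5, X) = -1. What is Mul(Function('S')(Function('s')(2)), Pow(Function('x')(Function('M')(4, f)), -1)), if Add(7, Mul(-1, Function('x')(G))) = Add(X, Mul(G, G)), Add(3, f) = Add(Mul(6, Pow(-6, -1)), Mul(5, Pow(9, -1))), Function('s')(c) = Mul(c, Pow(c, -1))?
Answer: Rational(30, 571) ≈ 0.052539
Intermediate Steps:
X = Rational(1, 5) (X = Mul(Rational(-1, 5), -1) = Rational(1, 5) ≈ 0.20000)
Function('s')(c) = 1
f = Rational(-31, 9) (f = Add(-3, Add(Mul(6, Pow(-6, -1)), Mul(5, Pow(9, -1)))) = Add(-3, Add(Mul(6, Rational(-1, 6)), Mul(5, Rational(1, 9)))) = Add(-3, Add(-1, Rational(5, 9))) = Add(-3, Rational(-4, 9)) = Rational(-31, 9) ≈ -3.4444)
Function('S')(j) = Mul(-6, j)
Function('x')(G) = Add(Rational(34, 5), Mul(-1, Pow(G, 2))) (Function('x')(G) = Add(7, Mul(-1, Add(Rational(1, 5), Mul(G, G)))) = Add(7, Mul(-1, Add(Rational(1, 5), Pow(G, 2)))) = Add(7, Add(Rational(-1, 5), Mul(-1, Pow(G, 2)))) = Add(Rational(34, 5), Mul(-1, Pow(G, 2))))
Mul(Function('S')(Function('s')(2)), Pow(Function('x')(Function('M')(4, f)), -1)) = Mul(Mul(-6, 1), Pow(Add(Rational(34, 5), Mul(-1, Pow(Add(7, 4), 2))), -1)) = Mul(-6, Pow(Add(Rational(34, 5), Mul(-1, Pow(11, 2))), -1)) = Mul(-6, Pow(Add(Rational(34, 5), Mul(-1, 121)), -1)) = Mul(-6, Pow(Add(Rational(34, 5), -121), -1)) = Mul(-6, Pow(Rational(-571, 5), -1)) = Mul(-6, Rational(-5, 571)) = Rational(30, 571)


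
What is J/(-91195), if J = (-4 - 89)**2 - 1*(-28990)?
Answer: -37639/91195 ≈ -0.41273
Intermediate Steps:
J = 37639 (J = (-93)**2 + 28990 = 8649 + 28990 = 37639)
J/(-91195) = 37639/(-91195) = 37639*(-1/91195) = -37639/91195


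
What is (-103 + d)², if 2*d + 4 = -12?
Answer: 12321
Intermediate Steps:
d = -8 (d = -2 + (½)*(-12) = -2 - 6 = -8)
(-103 + d)² = (-103 - 8)² = (-111)² = 12321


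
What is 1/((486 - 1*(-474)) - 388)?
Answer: 1/572 ≈ 0.0017483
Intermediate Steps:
1/((486 - 1*(-474)) - 388) = 1/((486 + 474) - 388) = 1/(960 - 388) = 1/572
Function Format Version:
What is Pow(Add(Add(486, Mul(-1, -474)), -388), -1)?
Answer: Rational(1, 572) ≈ 0.0017483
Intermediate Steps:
Pow(Add(Add(486, Mul(-1, -474)), -388), -1) = Pow(Add(Add(486, 474), -388), -1) = Pow(Add(960, -388), -1) = Pow(572, -1) = Rational(1, 572)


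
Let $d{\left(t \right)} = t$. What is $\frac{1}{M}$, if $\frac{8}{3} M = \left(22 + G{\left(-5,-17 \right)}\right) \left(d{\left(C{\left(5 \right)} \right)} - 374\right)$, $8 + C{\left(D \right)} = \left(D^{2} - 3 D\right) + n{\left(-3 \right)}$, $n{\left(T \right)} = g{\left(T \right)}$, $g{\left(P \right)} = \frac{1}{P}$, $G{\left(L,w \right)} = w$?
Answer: $- \frac{8}{5585} \approx -0.0014324$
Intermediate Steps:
$n{\left(T \right)} = \frac{1}{T}$
$C{\left(D \right)} = - \frac{25}{3} + D^{2} - 3 D$ ($C{\left(D \right)} = -8 + \left(\left(D^{2} - 3 D\right) + \frac{1}{-3}\right) = -8 - \left(\frac{1}{3} - D^{2} + 3 D\right) = - \frac{25}{3} + D^{2} - 3 D$)
$M = - \frac{5585}{8}$ ($M = \frac{3 \left(22 - 17\right) \left(\left(- \frac{25}{3} + 5^{2} - 15\right) - 374\right)}{8} = \frac{3 \cdot 5 \left(\left(- \frac{25}{3} + 25 - 15\right) - 374\right)}{8} = \frac{3 \cdot 5 \left(\frac{5}{3} - 374\right)}{8} = \frac{3 \cdot 5 \left(- \frac{1117}{3}\right)}{8} = \frac{3}{8} \left(- \frac{5585}{3}\right) = - \frac{5585}{8} \approx -698.13$)
$\frac{1}{M} = \frac{1}{- \frac{5585}{8}} = - \frac{8}{5585}$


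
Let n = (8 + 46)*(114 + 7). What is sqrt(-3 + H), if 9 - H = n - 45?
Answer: I*sqrt(6483) ≈ 80.517*I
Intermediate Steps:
n = 6534 (n = 54*121 = 6534)
H = -6480 (H = 9 - (6534 - 45) = 9 - 1*6489 = 9 - 6489 = -6480)
sqrt(-3 + H) = sqrt(-3 - 6480) = sqrt(-6483) = I*sqrt(6483)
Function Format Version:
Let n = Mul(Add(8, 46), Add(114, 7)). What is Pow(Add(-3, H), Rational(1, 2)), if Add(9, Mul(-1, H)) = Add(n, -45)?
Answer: Mul(I, Pow(6483, Rational(1, 2))) ≈ Mul(80.517, I)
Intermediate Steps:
n = 6534 (n = Mul(54, 121) = 6534)
H = -6480 (H = Add(9, Mul(-1, Add(6534, -45))) = Add(9, Mul(-1, 6489)) = Add(9, -6489) = -6480)
Pow(Add(-3, H), Rational(1, 2)) = Pow(Add(-3, -6480), Rational(1, 2)) = Pow(-6483, Rational(1, 2)) = Mul(I, Pow(6483, Rational(1, 2)))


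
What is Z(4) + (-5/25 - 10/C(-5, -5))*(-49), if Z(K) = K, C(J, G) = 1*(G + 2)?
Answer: -2243/15 ≈ -149.53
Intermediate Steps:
C(J, G) = 2 + G (C(J, G) = 1*(2 + G) = 2 + G)
Z(4) + (-5/25 - 10/C(-5, -5))*(-49) = 4 + (-5/25 - 10/(2 - 5))*(-49) = 4 + (-5*1/25 - 10/(-3))*(-49) = 4 + (-⅕ - 10*(-⅓))*(-49) = 4 + (-⅕ + 10/3)*(-49) = 4 + (47/15)*(-49) = 4 - 2303/15 = -2243/15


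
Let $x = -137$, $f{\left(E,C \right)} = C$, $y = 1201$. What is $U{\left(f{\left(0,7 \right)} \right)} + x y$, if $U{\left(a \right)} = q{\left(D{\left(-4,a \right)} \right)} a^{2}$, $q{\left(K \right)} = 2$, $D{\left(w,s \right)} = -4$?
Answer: $-164439$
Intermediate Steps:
$U{\left(a \right)} = 2 a^{2}$
$U{\left(f{\left(0,7 \right)} \right)} + x y = 2 \cdot 7^{2} - 164537 = 2 \cdot 49 - 164537 = 98 - 164537 = -164439$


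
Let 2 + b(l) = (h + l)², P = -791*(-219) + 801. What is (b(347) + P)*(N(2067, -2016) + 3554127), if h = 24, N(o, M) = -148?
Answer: 1107665080951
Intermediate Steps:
P = 174030 (P = 173229 + 801 = 174030)
b(l) = -2 + (24 + l)²
(b(347) + P)*(N(2067, -2016) + 3554127) = ((-2 + (24 + 347)²) + 174030)*(-148 + 3554127) = ((-2 + 371²) + 174030)*3553979 = ((-2 + 137641) + 174030)*3553979 = (137639 + 174030)*3553979 = 311669*3553979 = 1107665080951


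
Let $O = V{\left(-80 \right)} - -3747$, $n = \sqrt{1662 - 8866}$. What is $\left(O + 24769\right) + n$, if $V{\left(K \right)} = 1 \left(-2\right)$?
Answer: $28514 + 2 i \sqrt{1801} \approx 28514.0 + 84.876 i$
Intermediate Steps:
$V{\left(K \right)} = -2$
$n = 2 i \sqrt{1801}$ ($n = \sqrt{-7204} = 2 i \sqrt{1801} \approx 84.876 i$)
$O = 3745$ ($O = -2 - -3747 = -2 + 3747 = 3745$)
$\left(O + 24769\right) + n = \left(3745 + 24769\right) + 2 i \sqrt{1801} = 28514 + 2 i \sqrt{1801}$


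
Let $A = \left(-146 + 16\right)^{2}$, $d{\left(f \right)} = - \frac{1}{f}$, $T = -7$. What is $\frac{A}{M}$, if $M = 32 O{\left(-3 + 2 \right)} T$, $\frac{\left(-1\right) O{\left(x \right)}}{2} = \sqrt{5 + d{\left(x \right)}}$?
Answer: $\frac{4225 \sqrt{6}}{672} \approx 15.4$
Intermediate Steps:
$O{\left(x \right)} = - 2 \sqrt{5 - \frac{1}{x}}$
$M = 448 \sqrt{6}$ ($M = 32 \left(- 2 \sqrt{5 - \frac{1}{-3 + 2}}\right) \left(-7\right) = 32 \left(- 2 \sqrt{5 - \frac{1}{-1}}\right) \left(-7\right) = 32 \left(- 2 \sqrt{5 - -1}\right) \left(-7\right) = 32 \left(- 2 \sqrt{5 + 1}\right) \left(-7\right) = 32 \left(- 2 \sqrt{6}\right) \left(-7\right) = - 64 \sqrt{6} \left(-7\right) = 448 \sqrt{6} \approx 1097.4$)
$A = 16900$ ($A = \left(-130\right)^{2} = 16900$)
$\frac{A}{M} = \frac{16900}{448 \sqrt{6}} = 16900 \frac{\sqrt{6}}{2688} = \frac{4225 \sqrt{6}}{672}$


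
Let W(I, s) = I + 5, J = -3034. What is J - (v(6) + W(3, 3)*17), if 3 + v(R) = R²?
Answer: -3203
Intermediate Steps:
v(R) = -3 + R²
W(I, s) = 5 + I
J - (v(6) + W(3, 3)*17) = -3034 - ((-3 + 6²) + (5 + 3)*17) = -3034 - ((-3 + 36) + 8*17) = -3034 - (33 + 136) = -3034 - 1*169 = -3034 - 169 = -3203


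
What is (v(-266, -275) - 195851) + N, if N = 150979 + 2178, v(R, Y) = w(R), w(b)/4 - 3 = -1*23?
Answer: -42774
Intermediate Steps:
w(b) = -80 (w(b) = 12 + 4*(-1*23) = 12 + 4*(-23) = 12 - 92 = -80)
v(R, Y) = -80
N = 153157
(v(-266, -275) - 195851) + N = (-80 - 195851) + 153157 = -195931 + 153157 = -42774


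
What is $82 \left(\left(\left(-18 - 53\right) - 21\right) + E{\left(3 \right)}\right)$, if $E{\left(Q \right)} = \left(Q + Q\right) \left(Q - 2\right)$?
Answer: $-7052$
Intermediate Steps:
$E{\left(Q \right)} = 2 Q \left(-2 + Q\right)$
$82 \left(\left(\left(-18 - 53\right) - 21\right) + E{\left(3 \right)}\right) = 82 \left(\left(\left(-18 - 53\right) - 21\right) + 2 \cdot 3 \left(-2 + 3\right)\right) = 82 \left(\left(-71 - 21\right) + 2 \cdot 3 \cdot 1\right) = 82 \left(-92 + 6\right) = 82 \left(-86\right) = -7052$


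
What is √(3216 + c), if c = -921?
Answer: 3*√255 ≈ 47.906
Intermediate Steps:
√(3216 + c) = √(3216 - 921) = √2295 = 3*√255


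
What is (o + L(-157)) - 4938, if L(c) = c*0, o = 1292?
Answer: -3646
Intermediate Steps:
L(c) = 0
(o + L(-157)) - 4938 = (1292 + 0) - 4938 = 1292 - 4938 = -3646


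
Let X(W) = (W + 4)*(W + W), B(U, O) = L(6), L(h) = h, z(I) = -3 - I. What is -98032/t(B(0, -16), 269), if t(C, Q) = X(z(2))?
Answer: -49016/5 ≈ -9803.2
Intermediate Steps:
B(U, O) = 6
X(W) = 2*W*(4 + W) (X(W) = (4 + W)*(2*W) = 2*W*(4 + W))
t(C, Q) = 10 (t(C, Q) = 2*(-3 - 1*2)*(4 + (-3 - 1*2)) = 2*(-3 - 2)*(4 + (-3 - 2)) = 2*(-5)*(4 - 5) = 2*(-5)*(-1) = 10)
-98032/t(B(0, -16), 269) = -98032/10 = -98032*1/10 = -49016/5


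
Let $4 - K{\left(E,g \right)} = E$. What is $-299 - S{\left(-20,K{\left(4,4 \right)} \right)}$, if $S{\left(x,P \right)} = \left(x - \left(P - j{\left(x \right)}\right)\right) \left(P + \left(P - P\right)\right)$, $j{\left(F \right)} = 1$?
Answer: $-299$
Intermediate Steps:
$K{\left(E,g \right)} = 4 - E$
$S{\left(x,P \right)} = P \left(1 + x - P\right)$ ($S{\left(x,P \right)} = \left(x - \left(-1 + P\right)\right) \left(P + \left(P - P\right)\right) = \left(1 + x - P\right) \left(P + 0\right) = \left(1 + x - P\right) P = P \left(1 + x - P\right)$)
$-299 - S{\left(-20,K{\left(4,4 \right)} \right)} = -299 - \left(4 - 4\right) \left(1 - 20 - \left(4 - 4\right)\right) = -299 - 0 \left(1 - 20 - 0\right) = -299 - 0 \left(1 - 20 + 0\right) = -299 - 0 \left(-19\right) = -299 - 0 = -299 + 0 = -299$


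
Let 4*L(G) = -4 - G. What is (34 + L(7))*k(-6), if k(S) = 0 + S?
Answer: -375/2 ≈ -187.50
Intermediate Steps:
L(G) = -1 - G/4 (L(G) = (-4 - G)/4 = -1 - G/4)
k(S) = S
(34 + L(7))*k(-6) = (34 + (-1 - 1/4*7))*(-6) = (34 + (-1 - 7/4))*(-6) = (34 - 11/4)*(-6) = (125/4)*(-6) = -375/2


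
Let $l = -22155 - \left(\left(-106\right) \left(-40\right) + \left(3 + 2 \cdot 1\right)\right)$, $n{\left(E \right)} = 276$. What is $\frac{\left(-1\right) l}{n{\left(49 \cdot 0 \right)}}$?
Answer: $\frac{2200}{23} \approx 95.652$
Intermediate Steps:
$l = -26400$ ($l = -22155 - \left(4240 + \left(3 + 2\right)\right) = -22155 - \left(4240 + 5\right) = -22155 - 4245 = -26400$)
$\frac{\left(-1\right) l}{n{\left(49 \cdot 0 \right)}} = \frac{\left(-1\right) \left(-26400\right)}{276} = 26400 \cdot \frac{1}{276} = \frac{2200}{23}$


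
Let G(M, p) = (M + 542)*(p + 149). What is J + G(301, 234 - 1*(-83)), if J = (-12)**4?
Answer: 413574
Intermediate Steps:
J = 20736
G(M, p) = (149 + p)*(542 + M) (G(M, p) = (542 + M)*(149 + p) = (149 + p)*(542 + M))
J + G(301, 234 - 1*(-83)) = 20736 + (80758 + 149*301 + 542*(234 - 1*(-83)) + 301*(234 - 1*(-83))) = 20736 + (80758 + 44849 + 542*(234 + 83) + 301*(234 + 83)) = 20736 + (80758 + 44849 + 542*317 + 301*317) = 20736 + (80758 + 44849 + 171814 + 95417) = 20736 + 392838 = 413574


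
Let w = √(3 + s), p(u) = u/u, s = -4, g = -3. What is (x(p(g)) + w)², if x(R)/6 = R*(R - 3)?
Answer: (-12 + I)² ≈ 143.0 - 24.0*I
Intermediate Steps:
p(u) = 1
x(R) = 6*R*(-3 + R) (x(R) = 6*(R*(R - 3)) = 6*(R*(-3 + R)) = 6*R*(-3 + R))
w = I (w = √(3 - 4) = √(-1) = I ≈ 1.0*I)
(x(p(g)) + w)² = (6*1*(-3 + 1) + I)² = (6*1*(-2) + I)² = (-12 + I)²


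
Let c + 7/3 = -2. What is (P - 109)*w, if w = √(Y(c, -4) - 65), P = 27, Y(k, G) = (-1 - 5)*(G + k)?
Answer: -82*I*√15 ≈ -317.58*I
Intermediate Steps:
c = -13/3 (c = -7/3 - 2 = -13/3 ≈ -4.3333)
Y(k, G) = -6*G - 6*k (Y(k, G) = -6*(G + k) = -6*G - 6*k)
w = I*√15 (w = √((-6*(-4) - 6*(-13/3)) - 65) = √((24 + 26) - 65) = √(50 - 65) = √(-15) = I*√15 ≈ 3.873*I)
(P - 109)*w = (27 - 109)*(I*√15) = -82*I*√15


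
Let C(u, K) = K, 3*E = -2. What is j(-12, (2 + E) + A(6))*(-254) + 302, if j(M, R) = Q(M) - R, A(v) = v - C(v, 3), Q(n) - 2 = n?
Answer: 11828/3 ≈ 3942.7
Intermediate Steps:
E = -2/3 (E = (1/3)*(-2) = -2/3 ≈ -0.66667)
Q(n) = 2 + n
A(v) = -3 + v (A(v) = v - 1*3 = v - 3 = -3 + v)
j(M, R) = 2 + M - R (j(M, R) = (2 + M) - R = 2 + M - R)
j(-12, (2 + E) + A(6))*(-254) + 302 = (2 - 12 - ((2 - 2/3) + (-3 + 6)))*(-254) + 302 = (2 - 12 - (4/3 + 3))*(-254) + 302 = (2 - 12 - 1*13/3)*(-254) + 302 = (2 - 12 - 13/3)*(-254) + 302 = -43/3*(-254) + 302 = 10922/3 + 302 = 11828/3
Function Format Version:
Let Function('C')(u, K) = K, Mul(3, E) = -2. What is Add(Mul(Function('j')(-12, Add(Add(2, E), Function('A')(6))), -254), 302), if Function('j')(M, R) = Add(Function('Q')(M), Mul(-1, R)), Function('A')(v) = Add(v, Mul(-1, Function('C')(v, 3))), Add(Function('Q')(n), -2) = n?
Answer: Rational(11828, 3) ≈ 3942.7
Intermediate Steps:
E = Rational(-2, 3) (E = Mul(Rational(1, 3), -2) = Rational(-2, 3) ≈ -0.66667)
Function('Q')(n) = Add(2, n)
Function('A')(v) = Add(-3, v) (Function('A')(v) = Add(v, Mul(-1, 3)) = Add(v, -3) = Add(-3, v))
Function('j')(M, R) = Add(2, M, Mul(-1, R)) (Function('j')(M, R) = Add(Add(2, M), Mul(-1, R)) = Add(2, M, Mul(-1, R)))
Add(Mul(Function('j')(-12, Add(Add(2, E), Function('A')(6))), -254), 302) = Add(Mul(Add(2, -12, Mul(-1, Add(Add(2, Rational(-2, 3)), Add(-3, 6)))), -254), 302) = Add(Mul(Add(2, -12, Mul(-1, Add(Rational(4, 3), 3))), -254), 302) = Add(Mul(Add(2, -12, Mul(-1, Rational(13, 3))), -254), 302) = Add(Mul(Add(2, -12, Rational(-13, 3)), -254), 302) = Add(Mul(Rational(-43, 3), -254), 302) = Add(Rational(10922, 3), 302) = Rational(11828, 3)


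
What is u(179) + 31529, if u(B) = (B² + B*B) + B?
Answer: 95790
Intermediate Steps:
u(B) = B + 2*B² (u(B) = (B² + B²) + B = 2*B² + B = B + 2*B²)
u(179) + 31529 = 179*(1 + 2*179) + 31529 = 179*(1 + 358) + 31529 = 179*359 + 31529 = 64261 + 31529 = 95790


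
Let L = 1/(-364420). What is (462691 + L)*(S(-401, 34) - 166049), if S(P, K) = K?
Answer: -5598485801633457/72884 ≈ -7.6814e+10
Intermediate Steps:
L = -1/364420 ≈ -2.7441e-6
(462691 + L)*(S(-401, 34) - 166049) = (462691 - 1/364420)*(34 - 166049) = (168613854219/364420)*(-166015) = -5598485801633457/72884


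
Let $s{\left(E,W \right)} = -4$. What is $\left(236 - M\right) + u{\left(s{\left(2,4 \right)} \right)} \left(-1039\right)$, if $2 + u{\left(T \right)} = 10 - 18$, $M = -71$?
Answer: $10697$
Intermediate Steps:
$u{\left(T \right)} = -10$ ($u{\left(T \right)} = -2 + \left(10 - 18\right) = -2 - 8 = -10$)
$\left(236 - M\right) + u{\left(s{\left(2,4 \right)} \right)} \left(-1039\right) = \left(236 - -71\right) - -10390 = \left(236 + 71\right) + 10390 = 307 + 10390 = 10697$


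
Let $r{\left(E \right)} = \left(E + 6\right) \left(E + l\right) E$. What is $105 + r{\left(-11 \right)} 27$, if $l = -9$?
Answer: $-29595$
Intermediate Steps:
$r{\left(E \right)} = E \left(-9 + E\right) \left(6 + E\right)$ ($r{\left(E \right)} = \left(E + 6\right) \left(E - 9\right) E = \left(6 + E\right) \left(-9 + E\right) E = \left(-9 + E\right) \left(6 + E\right) E = E \left(-9 + E\right) \left(6 + E\right)$)
$105 + r{\left(-11 \right)} 27 = 105 + - 11 \left(-54 + \left(-11\right)^{2} - -33\right) 27 = 105 + - 11 \left(-54 + 121 + 33\right) 27 = 105 + \left(-11\right) 100 \cdot 27 = 105 - 29700 = -29595$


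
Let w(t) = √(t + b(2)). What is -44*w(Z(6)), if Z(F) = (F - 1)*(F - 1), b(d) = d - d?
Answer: -220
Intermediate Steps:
b(d) = 0
Z(F) = (-1 + F)² (Z(F) = (-1 + F)*(-1 + F) = (-1 + F)²)
w(t) = √t (w(t) = √(t + 0) = √t)
-44*w(Z(6)) = -44*√((-1 + 6)²) = -44*√(5²) = -44*√25 = -44*5 = -220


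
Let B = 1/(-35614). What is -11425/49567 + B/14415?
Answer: -5865318678817/25446498774270 ≈ -0.23050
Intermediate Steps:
B = -1/35614 ≈ -2.8079e-5
-11425/49567 + B/14415 = -11425/49567 - 1/35614/14415 = -11425*1/49567 - 1/35614*1/14415 = -11425/49567 - 1/513375810 = -5865318678817/25446498774270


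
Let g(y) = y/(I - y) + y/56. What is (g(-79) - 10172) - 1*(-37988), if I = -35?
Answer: 17132681/616 ≈ 27813.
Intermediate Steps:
g(y) = y/56 + y/(-35 - y) (g(y) = y/(-35 - y) + y/56 = y/56 + y/(-35 - y))
(g(-79) - 10172) - 1*(-37988) = ((1/56)*(-79)*(-21 - 79)/(35 - 79) - 10172) - 1*(-37988) = ((1/56)*(-79)*(-100)/(-44) - 10172) + 37988 = ((1/56)*(-79)*(-1/44)*(-100) - 10172) + 37988 = (-1975/616 - 10172) + 37988 = -6267927/616 + 37988 = 17132681/616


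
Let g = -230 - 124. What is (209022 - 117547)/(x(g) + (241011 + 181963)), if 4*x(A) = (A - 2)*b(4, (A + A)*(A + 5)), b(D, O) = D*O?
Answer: -91475/87541778 ≈ -0.0010449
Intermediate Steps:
g = -354
x(A) = 2*A*(-2 + A)*(5 + A) (x(A) = ((A - 2)*(4*((A + A)*(A + 5))))/4 = ((-2 + A)*(4*((2*A)*(5 + A))))/4 = ((-2 + A)*(4*(2*A*(5 + A))))/4 = ((-2 + A)*(8*A*(5 + A)))/4 = (8*A*(-2 + A)*(5 + A))/4 = 2*A*(-2 + A)*(5 + A))
(209022 - 117547)/(x(g) + (241011 + 181963)) = (209022 - 117547)/(2*(-354)*(-2 - 354)*(5 - 354) + (241011 + 181963)) = 91475/(2*(-354)*(-356)*(-349) + 422974) = 91475/(-87964752 + 422974) = 91475/(-87541778) = 91475*(-1/87541778) = -91475/87541778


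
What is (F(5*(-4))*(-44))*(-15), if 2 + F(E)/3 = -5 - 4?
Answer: -21780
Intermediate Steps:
F(E) = -33 (F(E) = -6 + 3*(-5 - 4) = -6 + 3*(-9) = -6 - 27 = -33)
(F(5*(-4))*(-44))*(-15) = -33*(-44)*(-15) = 1452*(-15) = -21780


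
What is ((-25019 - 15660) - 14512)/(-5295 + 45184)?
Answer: -55191/39889 ≈ -1.3836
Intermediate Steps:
((-25019 - 15660) - 14512)/(-5295 + 45184) = (-40679 - 14512)/39889 = -55191*1/39889 = -55191/39889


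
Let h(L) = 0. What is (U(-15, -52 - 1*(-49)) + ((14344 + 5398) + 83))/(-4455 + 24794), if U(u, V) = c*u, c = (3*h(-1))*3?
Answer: 19825/20339 ≈ 0.97473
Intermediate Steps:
c = 0 (c = (3*0)*3 = 0*3 = 0)
U(u, V) = 0 (U(u, V) = 0*u = 0)
(U(-15, -52 - 1*(-49)) + ((14344 + 5398) + 83))/(-4455 + 24794) = (0 + ((14344 + 5398) + 83))/(-4455 + 24794) = (0 + (19742 + 83))/20339 = (0 + 19825)*(1/20339) = 19825*(1/20339) = 19825/20339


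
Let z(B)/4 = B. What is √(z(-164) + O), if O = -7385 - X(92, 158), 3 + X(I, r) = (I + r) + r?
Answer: I*√8446 ≈ 91.902*I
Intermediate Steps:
z(B) = 4*B
X(I, r) = -3 + I + 2*r (X(I, r) = -3 + ((I + r) + r) = -3 + (I + 2*r) = -3 + I + 2*r)
O = -7790 (O = -7385 - (-3 + 92 + 2*158) = -7385 - (-3 + 92 + 316) = -7385 - 1*405 = -7385 - 405 = -7790)
√(z(-164) + O) = √(4*(-164) - 7790) = √(-656 - 7790) = √(-8446) = I*√8446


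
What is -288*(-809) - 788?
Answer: 232204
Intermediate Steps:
-288*(-809) - 788 = 232992 - 788 = 232204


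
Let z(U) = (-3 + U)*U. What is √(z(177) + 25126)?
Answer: 2*√13981 ≈ 236.48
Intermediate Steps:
z(U) = U*(-3 + U)
√(z(177) + 25126) = √(177*(-3 + 177) + 25126) = √(177*174 + 25126) = √(30798 + 25126) = √55924 = 2*√13981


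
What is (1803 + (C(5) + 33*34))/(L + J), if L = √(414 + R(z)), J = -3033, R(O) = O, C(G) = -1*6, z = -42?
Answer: -2951109/3066239 - 1946*√93/3066239 ≈ -0.96857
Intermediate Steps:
C(G) = -6
L = 2*√93 (L = √(414 - 42) = √372 = 2*√93 ≈ 19.287)
(1803 + (C(5) + 33*34))/(L + J) = (1803 + (-6 + 33*34))/(2*√93 - 3033) = (1803 + (-6 + 1122))/(-3033 + 2*√93) = (1803 + 1116)/(-3033 + 2*√93) = 2919/(-3033 + 2*√93)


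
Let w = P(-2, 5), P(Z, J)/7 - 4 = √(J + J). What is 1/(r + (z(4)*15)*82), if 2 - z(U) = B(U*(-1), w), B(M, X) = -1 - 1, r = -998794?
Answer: -1/993874 ≈ -1.0062e-6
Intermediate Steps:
P(Z, J) = 28 + 7*√2*√J (P(Z, J) = 28 + 7*√(J + J) = 28 + 7*√(2*J) = 28 + 7*(√2*√J) = 28 + 7*√2*√J)
w = 28 + 7*√10 (w = 28 + 7*√2*√5 = 28 + 7*√10 ≈ 50.136)
B(M, X) = -2
z(U) = 4 (z(U) = 2 - 1*(-2) = 2 + 2 = 4)
1/(r + (z(4)*15)*82) = 1/(-998794 + (4*15)*82) = 1/(-998794 + 60*82) = 1/(-998794 + 4920) = 1/(-993874) = -1/993874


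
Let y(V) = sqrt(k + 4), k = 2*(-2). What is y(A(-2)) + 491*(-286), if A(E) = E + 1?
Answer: -140426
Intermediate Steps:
A(E) = 1 + E
k = -4
y(V) = 0 (y(V) = sqrt(-4 + 4) = sqrt(0) = 0)
y(A(-2)) + 491*(-286) = 0 + 491*(-286) = 0 - 140426 = -140426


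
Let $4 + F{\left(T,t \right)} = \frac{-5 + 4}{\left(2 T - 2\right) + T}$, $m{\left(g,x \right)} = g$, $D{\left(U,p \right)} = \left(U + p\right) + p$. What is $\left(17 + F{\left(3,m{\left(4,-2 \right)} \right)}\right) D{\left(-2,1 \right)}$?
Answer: $0$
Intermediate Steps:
$D{\left(U,p \right)} = U + 2 p$
$F{\left(T,t \right)} = -4 - \frac{1}{-2 + 3 T}$ ($F{\left(T,t \right)} = -4 + \frac{-5 + 4}{\left(2 T - 2\right) + T} = -4 - \frac{1}{\left(-2 + 2 T\right) + T} = -4 - \frac{1}{-2 + 3 T}$)
$\left(17 + F{\left(3,m{\left(4,-2 \right)} \right)}\right) D{\left(-2,1 \right)} = \left(17 + \frac{7 - 36}{-2 + 3 \cdot 3}\right) \left(-2 + 2 \cdot 1\right) = \left(17 + \frac{7 - 36}{-2 + 9}\right) \left(-2 + 2\right) = \left(17 + \frac{1}{7} \left(-29\right)\right) 0 = \left(17 - \frac{29}{7}\right) 0 = \frac{90}{7} \cdot 0 = 0$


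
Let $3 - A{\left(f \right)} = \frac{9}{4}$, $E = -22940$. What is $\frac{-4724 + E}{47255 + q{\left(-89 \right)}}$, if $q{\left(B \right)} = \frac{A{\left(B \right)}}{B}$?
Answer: $- \frac{9848384}{16822777} \approx -0.58542$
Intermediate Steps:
$A{\left(f \right)} = \frac{3}{4}$ ($A{\left(f \right)} = 3 - \frac{9}{4} = \frac{3}{4}$)
$q{\left(B \right)} = \frac{3}{4 B}$
$\frac{-4724 + E}{47255 + q{\left(-89 \right)}} = \frac{-4724 - 22940}{47255 + \frac{3}{4 \left(-89\right)}} = - \frac{27664}{47255 + \frac{3}{4} \left(- \frac{1}{89}\right)} = - \frac{27664}{47255 - \frac{3}{356}} = - \frac{27664}{\frac{16822777}{356}} = \left(-27664\right) \frac{356}{16822777} = - \frac{9848384}{16822777}$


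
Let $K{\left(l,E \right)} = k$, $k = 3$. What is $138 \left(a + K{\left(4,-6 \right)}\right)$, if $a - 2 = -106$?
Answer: $-13938$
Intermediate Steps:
$a = -104$ ($a = 2 - 106 = -104$)
$K{\left(l,E \right)} = 3$
$138 \left(a + K{\left(4,-6 \right)}\right) = 138 \left(-104 + 3\right) = 138 \left(-101\right) = -13938$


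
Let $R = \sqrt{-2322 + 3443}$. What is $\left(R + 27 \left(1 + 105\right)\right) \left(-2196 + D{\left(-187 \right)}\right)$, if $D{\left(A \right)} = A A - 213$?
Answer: $93186720 + 32560 \sqrt{1121} \approx 9.4277 \cdot 10^{7}$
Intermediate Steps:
$R = \sqrt{1121} \approx 33.481$
$D{\left(A \right)} = -213 + A^{2}$ ($D{\left(A \right)} = A^{2} - 213 = -213 + A^{2}$)
$\left(R + 27 \left(1 + 105\right)\right) \left(-2196 + D{\left(-187 \right)}\right) = \left(\sqrt{1121} + 27 \left(1 + 105\right)\right) \left(-2196 - \left(213 - \left(-187\right)^{2}\right)\right) = \left(\sqrt{1121} + 27 \cdot 106\right) \left(-2196 + \left(-213 + 34969\right)\right) = \left(\sqrt{1121} + 2862\right) \left(-2196 + 34756\right) = \left(2862 + \sqrt{1121}\right) 32560 = 93186720 + 32560 \sqrt{1121}$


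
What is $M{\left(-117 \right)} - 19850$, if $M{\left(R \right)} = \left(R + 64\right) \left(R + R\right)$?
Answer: $-7448$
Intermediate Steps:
$M{\left(R \right)} = 2 R \left(64 + R\right)$ ($M{\left(R \right)} = \left(64 + R\right) 2 R = 2 R \left(64 + R\right)$)
$M{\left(-117 \right)} - 19850 = 2 \left(-117\right) \left(64 - 117\right) - 19850 = 2 \left(-117\right) \left(-53\right) - 19850 = 12402 - 19850 = -7448$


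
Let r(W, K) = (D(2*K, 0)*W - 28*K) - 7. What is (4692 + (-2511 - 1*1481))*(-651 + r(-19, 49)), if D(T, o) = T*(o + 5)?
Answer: -7938000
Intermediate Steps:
D(T, o) = T*(5 + o)
r(W, K) = -7 - 28*K + 10*K*W (r(W, K) = (((2*K)*(5 + 0))*W - 28*K) - 7 = (((2*K)*5)*W - 28*K) - 7 = ((10*K)*W - 28*K) - 7 = (10*K*W - 28*K) - 7 = (-28*K + 10*K*W) - 7 = -7 - 28*K + 10*K*W)
(4692 + (-2511 - 1*1481))*(-651 + r(-19, 49)) = (4692 + (-2511 - 1*1481))*(-651 + (-7 - 28*49 + 10*49*(-19))) = (4692 + (-2511 - 1481))*(-651 + (-7 - 1372 - 9310)) = (4692 - 3992)*(-651 - 10689) = 700*(-11340) = -7938000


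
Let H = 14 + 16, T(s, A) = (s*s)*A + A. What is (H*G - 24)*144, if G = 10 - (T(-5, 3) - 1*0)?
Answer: -297216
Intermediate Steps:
T(s, A) = A + A*s² (T(s, A) = s²*A + A = A*s² + A = A + A*s²)
H = 30
G = -68 (G = 10 - (3*(1 + (-5)²) - 1*0) = 10 - (3*(1 + 25) + 0) = 10 - (3*26 + 0) = 10 - (78 + 0) = 10 - 1*78 = 10 - 78 = -68)
(H*G - 24)*144 = (30*(-68) - 24)*144 = (-2040 - 24)*144 = -2064*144 = -297216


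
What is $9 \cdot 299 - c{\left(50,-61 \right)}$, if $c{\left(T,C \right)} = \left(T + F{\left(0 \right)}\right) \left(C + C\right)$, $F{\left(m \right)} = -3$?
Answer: $8425$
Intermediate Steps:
$c{\left(T,C \right)} = 2 C \left(-3 + T\right)$ ($c{\left(T,C \right)} = \left(T - 3\right) \left(C + C\right) = \left(-3 + T\right) 2 C = 2 C \left(-3 + T\right)$)
$9 \cdot 299 - c{\left(50,-61 \right)} = 9 \cdot 299 - 2 \left(-61\right) \left(-3 + 50\right) = 2691 - 2 \left(-61\right) 47 = 2691 - -5734 = 2691 + 5734 = 8425$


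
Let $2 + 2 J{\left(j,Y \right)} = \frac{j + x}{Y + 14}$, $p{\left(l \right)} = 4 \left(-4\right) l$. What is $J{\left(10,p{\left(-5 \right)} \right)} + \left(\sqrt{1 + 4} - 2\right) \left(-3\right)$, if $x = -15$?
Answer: $\frac{935}{188} - 3 \sqrt{5} \approx -1.7348$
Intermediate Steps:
$p{\left(l \right)} = - 16 l$
$J{\left(j,Y \right)} = -1 + \frac{-15 + j}{2 \left(14 + Y\right)}$ ($J{\left(j,Y \right)} = -1 + \frac{\left(j - 15\right) \frac{1}{Y + 14}}{2} = -1 + \frac{\left(-15 + j\right) \frac{1}{14 + Y}}{2} = -1 + \frac{\frac{1}{14 + Y} \left(-15 + j\right)}{2} = -1 + \frac{-15 + j}{2 \left(14 + Y\right)}$)
$J{\left(10,p{\left(-5 \right)} \right)} + \left(\sqrt{1 + 4} - 2\right) \left(-3\right) = \frac{-43 + 10 - 2 \left(\left(-16\right) \left(-5\right)\right)}{2 \left(14 - -80\right)} + \left(\sqrt{1 + 4} - 2\right) \left(-3\right) = \frac{-43 + 10 - 160}{2 \left(14 + 80\right)} + \left(\sqrt{5} - 2\right) \left(-3\right) = \frac{-43 + 10 - 160}{2 \cdot 94} + \left(-2 + \sqrt{5}\right) \left(-3\right) = \frac{1}{2} \cdot \frac{1}{94} \left(-193\right) + \left(6 - 3 \sqrt{5}\right) = - \frac{193}{188} + \left(6 - 3 \sqrt{5}\right) = \frac{935}{188} - 3 \sqrt{5}$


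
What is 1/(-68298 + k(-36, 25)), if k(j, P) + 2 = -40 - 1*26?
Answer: -1/68366 ≈ -1.4627e-5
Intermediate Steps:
k(j, P) = -68 (k(j, P) = -2 + (-40 - 1*26) = -2 + (-40 - 26) = -2 - 66 = -68)
1/(-68298 + k(-36, 25)) = 1/(-68298 - 68) = 1/(-68366) = -1/68366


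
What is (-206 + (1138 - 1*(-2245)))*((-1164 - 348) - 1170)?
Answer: -8520714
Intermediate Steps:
(-206 + (1138 - 1*(-2245)))*((-1164 - 348) - 1170) = (-206 + (1138 + 2245))*(-1512 - 1170) = (-206 + 3383)*(-2682) = 3177*(-2682) = -8520714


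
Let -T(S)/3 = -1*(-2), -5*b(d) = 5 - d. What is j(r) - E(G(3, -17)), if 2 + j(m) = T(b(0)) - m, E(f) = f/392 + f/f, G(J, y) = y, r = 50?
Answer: -23111/392 ≈ -58.957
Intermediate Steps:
b(d) = -1 + d/5 (b(d) = -(5 - d)/5 = -1 + d/5)
T(S) = -6 (T(S) = -(-3)*(-2) = -3*2 = -6)
E(f) = 1 + f/392 (E(f) = f*(1/392) + 1 = f/392 + 1 = 1 + f/392)
j(m) = -8 - m (j(m) = -2 + (-6 - m) = -8 - m)
j(r) - E(G(3, -17)) = (-8 - 1*50) - (1 + (1/392)*(-17)) = (-8 - 50) - (1 - 17/392) = -58 - 1*375/392 = -58 - 375/392 = -23111/392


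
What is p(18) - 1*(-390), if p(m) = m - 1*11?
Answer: 397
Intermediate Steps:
p(m) = -11 + m (p(m) = m - 11 = -11 + m)
p(18) - 1*(-390) = (-11 + 18) - 1*(-390) = 7 + 390 = 397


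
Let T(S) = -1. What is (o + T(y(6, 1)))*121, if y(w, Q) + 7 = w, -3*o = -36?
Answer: 1331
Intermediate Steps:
o = 12 (o = -⅓*(-36) = 12)
y(w, Q) = -7 + w
(o + T(y(6, 1)))*121 = (12 - 1)*121 = 11*121 = 1331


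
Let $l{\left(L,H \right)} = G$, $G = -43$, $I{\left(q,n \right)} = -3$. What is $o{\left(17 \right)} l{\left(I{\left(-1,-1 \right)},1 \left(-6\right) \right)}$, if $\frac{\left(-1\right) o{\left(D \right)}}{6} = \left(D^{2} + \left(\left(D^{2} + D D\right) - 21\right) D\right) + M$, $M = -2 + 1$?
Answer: $2517306$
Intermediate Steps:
$M = -1$
$l{\left(L,H \right)} = -43$
$o{\left(D \right)} = 6 - 6 D^{2} - 6 D \left(-21 + 2 D^{2}\right)$ ($o{\left(D \right)} = - 6 \left(\left(D^{2} + \left(\left(D^{2} + D D\right) - 21\right) D\right) - 1\right) = - 6 \left(\left(D^{2} + \left(\left(D^{2} + D^{2}\right) - 21\right) D\right) - 1\right) = - 6 \left(\left(D^{2} + \left(2 D^{2} - 21\right) D\right) - 1\right) = - 6 \left(\left(D^{2} + \left(-21 + 2 D^{2}\right) D\right) - 1\right) = - 6 \left(\left(D^{2} + D \left(-21 + 2 D^{2}\right)\right) - 1\right) = - 6 \left(-1 + D^{2} + D \left(-21 + 2 D^{2}\right)\right) = 6 - 6 D^{2} - 6 D \left(-21 + 2 D^{2}\right)$)
$o{\left(17 \right)} l{\left(I{\left(-1,-1 \right)},1 \left(-6\right) \right)} = \left(6 - 12 \cdot 17^{3} - 6 \cdot 17^{2} + 126 \cdot 17\right) \left(-43\right) = \left(6 - 58956 - 1734 + 2142\right) \left(-43\right) = \left(-58542\right) \left(-43\right) = 2517306$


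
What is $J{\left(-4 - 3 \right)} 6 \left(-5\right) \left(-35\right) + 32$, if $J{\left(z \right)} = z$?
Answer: $-7318$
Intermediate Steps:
$J{\left(-4 - 3 \right)} 6 \left(-5\right) \left(-35\right) + 32 = \left(-4 - 3\right) 6 \left(-5\right) \left(-35\right) + 32 = \left(-7\right) 6 \left(-5\right) \left(-35\right) + 32 = \left(-42\right) \left(-5\right) \left(-35\right) + 32 = 210 \left(-35\right) + 32 = -7350 + 32 = -7318$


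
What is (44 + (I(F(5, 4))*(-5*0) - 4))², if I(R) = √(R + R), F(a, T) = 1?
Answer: 1600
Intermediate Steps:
I(R) = √2*√R (I(R) = √(2*R) = √2*√R)
(44 + (I(F(5, 4))*(-5*0) - 4))² = (44 + ((√2*√1)*(-5*0) - 4))² = (44 + ((√2*1)*0 - 4))² = (44 + (√2*0 - 4))² = (44 + (0 - 4))² = (44 - 4)² = 40² = 1600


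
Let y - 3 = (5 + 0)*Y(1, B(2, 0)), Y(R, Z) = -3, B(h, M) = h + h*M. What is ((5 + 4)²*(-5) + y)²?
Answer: 173889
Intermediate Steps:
B(h, M) = h + M*h
y = -12 (y = 3 + (5 + 0)*(-3) = 3 + 5*(-3) = 3 - 15 = -12)
((5 + 4)²*(-5) + y)² = ((5 + 4)²*(-5) - 12)² = (9²*(-5) - 12)² = (81*(-5) - 12)² = (-405 - 12)² = (-417)² = 173889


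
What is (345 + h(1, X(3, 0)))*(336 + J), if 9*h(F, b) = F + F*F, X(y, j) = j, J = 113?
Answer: 1395043/9 ≈ 1.5500e+5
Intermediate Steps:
h(F, b) = F/9 + F²/9 (h(F, b) = (F + F*F)/9 = (F + F²)/9 = F/9 + F²/9)
(345 + h(1, X(3, 0)))*(336 + J) = (345 + (⅑)*1*(1 + 1))*(336 + 113) = (345 + (⅑)*1*2)*449 = (345 + 2/9)*449 = (3107/9)*449 = 1395043/9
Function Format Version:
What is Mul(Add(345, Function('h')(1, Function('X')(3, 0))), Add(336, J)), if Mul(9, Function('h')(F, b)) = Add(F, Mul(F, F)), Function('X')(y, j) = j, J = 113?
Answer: Rational(1395043, 9) ≈ 1.5500e+5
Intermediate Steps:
Function('h')(F, b) = Add(Mul(Rational(1, 9), F), Mul(Rational(1, 9), Pow(F, 2))) (Function('h')(F, b) = Mul(Rational(1, 9), Add(F, Mul(F, F))) = Mul(Rational(1, 9), Add(F, Pow(F, 2))) = Add(Mul(Rational(1, 9), F), Mul(Rational(1, 9), Pow(F, 2))))
Mul(Add(345, Function('h')(1, Function('X')(3, 0))), Add(336, J)) = Mul(Add(345, Mul(Rational(1, 9), 1, Add(1, 1))), Add(336, 113)) = Mul(Add(345, Mul(Rational(1, 9), 1, 2)), 449) = Mul(Add(345, Rational(2, 9)), 449) = Mul(Rational(3107, 9), 449) = Rational(1395043, 9)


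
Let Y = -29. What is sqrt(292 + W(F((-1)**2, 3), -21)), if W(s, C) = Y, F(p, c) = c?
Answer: sqrt(263) ≈ 16.217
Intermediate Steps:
W(s, C) = -29
sqrt(292 + W(F((-1)**2, 3), -21)) = sqrt(292 - 29) = sqrt(263)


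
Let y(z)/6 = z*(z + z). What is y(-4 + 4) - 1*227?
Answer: -227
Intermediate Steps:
y(z) = 12*z² (y(z) = 6*(z*(z + z)) = 6*(z*(2*z)) = 6*(2*z²) = 12*z²)
y(-4 + 4) - 1*227 = 12*(-4 + 4)² - 1*227 = 12*0² - 227 = 12*0 - 227 = 0 - 227 = -227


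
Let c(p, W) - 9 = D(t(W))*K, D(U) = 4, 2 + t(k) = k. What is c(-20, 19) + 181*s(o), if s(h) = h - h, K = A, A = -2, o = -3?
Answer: 1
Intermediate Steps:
t(k) = -2 + k
K = -2
c(p, W) = 1 (c(p, W) = 9 + 4*(-2) = 9 - 8 = 1)
s(h) = 0
c(-20, 19) + 181*s(o) = 1 + 181*0 = 1 + 0 = 1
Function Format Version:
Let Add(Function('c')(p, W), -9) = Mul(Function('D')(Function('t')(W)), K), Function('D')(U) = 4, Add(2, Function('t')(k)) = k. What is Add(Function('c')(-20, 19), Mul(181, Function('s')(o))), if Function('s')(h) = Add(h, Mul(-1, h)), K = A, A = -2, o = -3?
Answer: 1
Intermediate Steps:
Function('t')(k) = Add(-2, k)
K = -2
Function('c')(p, W) = 1 (Function('c')(p, W) = Add(9, Mul(4, -2)) = Add(9, -8) = 1)
Function('s')(h) = 0
Add(Function('c')(-20, 19), Mul(181, Function('s')(o))) = Add(1, Mul(181, 0)) = Add(1, 0) = 1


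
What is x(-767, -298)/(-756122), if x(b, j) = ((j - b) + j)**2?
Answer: -29241/756122 ≈ -0.038672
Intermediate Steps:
x(b, j) = (-b + 2*j)**2
x(-767, -298)/(-756122) = (-767 - 2*(-298))**2/(-756122) = (-767 + 596)**2*(-1/756122) = (-171)**2*(-1/756122) = 29241*(-1/756122) = -29241/756122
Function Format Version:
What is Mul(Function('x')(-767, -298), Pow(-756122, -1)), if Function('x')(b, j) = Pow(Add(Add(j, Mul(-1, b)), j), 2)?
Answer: Rational(-29241, 756122) ≈ -0.038672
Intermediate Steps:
Function('x')(b, j) = Pow(Add(Mul(-1, b), Mul(2, j)), 2)
Mul(Function('x')(-767, -298), Pow(-756122, -1)) = Mul(Pow(Add(-767, Mul(-2, -298)), 2), Pow(-756122, -1)) = Mul(Pow(Add(-767, 596), 2), Rational(-1, 756122)) = Mul(Pow(-171, 2), Rational(-1, 756122)) = Mul(29241, Rational(-1, 756122)) = Rational(-29241, 756122)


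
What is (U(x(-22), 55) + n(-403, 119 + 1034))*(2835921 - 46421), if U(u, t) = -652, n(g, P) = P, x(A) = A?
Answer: 1397539500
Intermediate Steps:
(U(x(-22), 55) + n(-403, 119 + 1034))*(2835921 - 46421) = (-652 + (119 + 1034))*(2835921 - 46421) = (-652 + 1153)*2789500 = 501*2789500 = 1397539500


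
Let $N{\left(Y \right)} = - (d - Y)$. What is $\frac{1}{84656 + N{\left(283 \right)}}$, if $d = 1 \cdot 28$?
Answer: $\frac{1}{84911} \approx 1.1777 \cdot 10^{-5}$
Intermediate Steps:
$d = 28$
$N{\left(Y \right)} = -28 + Y$ ($N{\left(Y \right)} = - (28 - Y) = -28 + Y$)
$\frac{1}{84656 + N{\left(283 \right)}} = \frac{1}{84656 + \left(-28 + 283\right)} = \frac{1}{84656 + 255} = \frac{1}{84911}$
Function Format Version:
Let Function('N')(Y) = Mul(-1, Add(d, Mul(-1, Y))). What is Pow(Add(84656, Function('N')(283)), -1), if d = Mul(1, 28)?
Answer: Rational(1, 84911) ≈ 1.1777e-5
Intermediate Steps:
d = 28
Function('N')(Y) = Add(-28, Y) (Function('N')(Y) = Mul(-1, Add(28, Mul(-1, Y))) = Add(-28, Y))
Pow(Add(84656, Function('N')(283)), -1) = Pow(Add(84656, Add(-28, 283)), -1) = Pow(Add(84656, 255), -1) = Pow(84911, -1) = Rational(1, 84911)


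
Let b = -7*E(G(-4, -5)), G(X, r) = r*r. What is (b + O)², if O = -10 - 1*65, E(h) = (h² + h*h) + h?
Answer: 81000000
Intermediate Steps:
G(X, r) = r²
E(h) = h + 2*h² (E(h) = (h² + h²) + h = 2*h² + h = h + 2*h²)
O = -75 (O = -10 - 65 = -75)
b = -8925 (b = -7*(-5)²*(1 + 2*(-5)²) = -175*(1 + 2*25) = -175*(1 + 50) = -175*51 = -7*1275 = -8925)
(b + O)² = (-8925 - 75)² = (-9000)² = 81000000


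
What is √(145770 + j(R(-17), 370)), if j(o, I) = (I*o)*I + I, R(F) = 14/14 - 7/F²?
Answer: 2*√20210065/17 ≈ 528.89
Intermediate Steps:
R(F) = 1 - 7/F² (R(F) = 14*(1/14) - 7/F² = 1 - 7/F²)
j(o, I) = I + o*I² (j(o, I) = o*I² + I = I + o*I²)
√(145770 + j(R(-17), 370)) = √(145770 + 370*(1 + 370*(1 - 7/(-17)²))) = √(145770 + 370*(1 + 370*(1 - 7*1/289))) = √(145770 + 370*(1 + 370*(1 - 7/289))) = √(145770 + 370*(1 + 370*(282/289))) = √(145770 + 370*(1 + 104340/289)) = √(145770 + 370*(104629/289)) = √(145770 + 38712730/289) = √(80840260/289) = 2*√20210065/17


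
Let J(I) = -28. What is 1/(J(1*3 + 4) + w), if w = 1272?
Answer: 1/1244 ≈ 0.00080386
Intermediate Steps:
1/(J(1*3 + 4) + w) = 1/(-28 + 1272) = 1/1244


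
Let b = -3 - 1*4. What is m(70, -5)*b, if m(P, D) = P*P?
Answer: -34300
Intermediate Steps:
m(P, D) = P²
b = -7 (b = -3 - 4 = -7)
m(70, -5)*b = 70²*(-7) = 4900*(-7) = -34300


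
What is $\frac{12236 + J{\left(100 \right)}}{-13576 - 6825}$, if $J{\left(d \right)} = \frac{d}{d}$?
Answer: $- \frac{12237}{20401} \approx -0.59982$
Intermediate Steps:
$J{\left(d \right)} = 1$
$\frac{12236 + J{\left(100 \right)}}{-13576 - 6825} = \frac{12236 + 1}{-13576 - 6825} = \frac{12237}{-20401} = 12237 \left(- \frac{1}{20401}\right) = - \frac{12237}{20401}$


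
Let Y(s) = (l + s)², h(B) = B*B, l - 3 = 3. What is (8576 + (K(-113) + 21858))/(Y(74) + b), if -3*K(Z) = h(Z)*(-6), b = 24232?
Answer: 1999/1094 ≈ 1.8272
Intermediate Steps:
l = 6 (l = 3 + 3 = 6)
h(B) = B²
Y(s) = (6 + s)²
K(Z) = 2*Z² (K(Z) = -Z²*(-6)/3 = -(-2)*Z² = 2*Z²)
(8576 + (K(-113) + 21858))/(Y(74) + b) = (8576 + (2*(-113)² + 21858))/((6 + 74)² + 24232) = (8576 + (2*12769 + 21858))/(80² + 24232) = (8576 + (25538 + 21858))/(6400 + 24232) = (8576 + 47396)/30632 = 55972*(1/30632) = 1999/1094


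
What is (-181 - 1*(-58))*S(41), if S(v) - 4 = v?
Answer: -5535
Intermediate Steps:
S(v) = 4 + v
(-181 - 1*(-58))*S(41) = (-181 - 1*(-58))*(4 + 41) = (-181 + 58)*45 = -123*45 = -5535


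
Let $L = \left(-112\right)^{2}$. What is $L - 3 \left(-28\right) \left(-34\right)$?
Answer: $9688$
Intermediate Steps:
$L = 12544$
$L - 3 \left(-28\right) \left(-34\right) = 12544 - 3 \left(-28\right) \left(-34\right) = 12544 - \left(-84\right) \left(-34\right) = 12544 - 2856 = 9688$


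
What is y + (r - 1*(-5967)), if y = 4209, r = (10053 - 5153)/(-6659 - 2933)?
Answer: 24400823/2398 ≈ 10175.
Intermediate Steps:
r = -1225/2398 (r = 4900/(-9592) = 4900*(-1/9592) = -1225/2398 ≈ -0.51084)
y + (r - 1*(-5967)) = 4209 + (-1225/2398 - 1*(-5967)) = 4209 + (-1225/2398 + 5967) = 4209 + 14307641/2398 = 24400823/2398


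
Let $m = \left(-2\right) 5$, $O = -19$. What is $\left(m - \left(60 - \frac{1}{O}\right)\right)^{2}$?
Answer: $\frac{1771561}{361} \approx 4907.4$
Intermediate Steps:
$m = -10$
$\left(m - \left(60 - \frac{1}{O}\right)\right)^{2} = \left(-10 - \left(60 - \frac{1}{-19}\right)\right)^{2} = \left(-10 - \frac{1141}{19}\right)^{2} = \left(- \frac{1331}{19}\right)^{2} = \frac{1771561}{361}$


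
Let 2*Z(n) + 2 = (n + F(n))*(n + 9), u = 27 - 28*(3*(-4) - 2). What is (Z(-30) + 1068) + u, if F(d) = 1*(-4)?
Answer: 1843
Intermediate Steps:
F(d) = -4
u = 419 (u = 27 - 28*(-12 - 2) = 27 - 28*(-14) = 27 + 392 = 419)
Z(n) = -1 + (-4 + n)*(9 + n)/2 (Z(n) = -1 + ((n - 4)*(n + 9))/2 = -1 + ((-4 + n)*(9 + n))/2 = -1 + (-4 + n)*(9 + n)/2)
(Z(-30) + 1068) + u = ((-19 + (½)*(-30)² + (5/2)*(-30)) + 1068) + 419 = ((-19 + (½)*900 - 75) + 1068) + 419 = ((-19 + 450 - 75) + 1068) + 419 = (356 + 1068) + 419 = 1424 + 419 = 1843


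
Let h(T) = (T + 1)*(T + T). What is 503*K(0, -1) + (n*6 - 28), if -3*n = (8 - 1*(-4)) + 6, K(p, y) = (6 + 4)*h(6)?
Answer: 422456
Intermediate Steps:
h(T) = 2*T*(1 + T) (h(T) = (1 + T)*(2*T) = 2*T*(1 + T))
K(p, y) = 840 (K(p, y) = (6 + 4)*(2*6*(1 + 6)) = 10*(2*6*7) = 10*84 = 840)
n = -6 (n = -((8 - 1*(-4)) + 6)/3 = -((8 + 4) + 6)/3 = -(12 + 6)/3 = -⅓*18 = -6)
503*K(0, -1) + (n*6 - 28) = 503*840 + (-6*6 - 28) = 422520 + (-36 - 28) = 422520 - 64 = 422456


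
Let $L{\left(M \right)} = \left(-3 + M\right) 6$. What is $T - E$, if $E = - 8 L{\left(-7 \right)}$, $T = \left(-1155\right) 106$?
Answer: $-122910$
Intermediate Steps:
$L{\left(M \right)} = -18 + 6 M$
$T = -122430$
$E = 480$ ($E = - 8 \left(-18 + 6 \left(-7\right)\right) = - 8 \left(-18 - 42\right) = \left(-8\right) \left(-60\right) = 480$)
$T - E = -122430 - 480 = -122910$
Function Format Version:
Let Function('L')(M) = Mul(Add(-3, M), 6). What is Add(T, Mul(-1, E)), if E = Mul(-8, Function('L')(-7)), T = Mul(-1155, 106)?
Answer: -122910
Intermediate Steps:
Function('L')(M) = Add(-18, Mul(6, M))
T = -122430
E = 480 (E = Mul(-8, Add(-18, Mul(6, -7))) = Mul(-8, Add(-18, -42)) = Mul(-8, -60) = 480)
Add(T, Mul(-1, E)) = Add(-122430, Mul(-1, 480)) = Add(-122430, -480) = -122910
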